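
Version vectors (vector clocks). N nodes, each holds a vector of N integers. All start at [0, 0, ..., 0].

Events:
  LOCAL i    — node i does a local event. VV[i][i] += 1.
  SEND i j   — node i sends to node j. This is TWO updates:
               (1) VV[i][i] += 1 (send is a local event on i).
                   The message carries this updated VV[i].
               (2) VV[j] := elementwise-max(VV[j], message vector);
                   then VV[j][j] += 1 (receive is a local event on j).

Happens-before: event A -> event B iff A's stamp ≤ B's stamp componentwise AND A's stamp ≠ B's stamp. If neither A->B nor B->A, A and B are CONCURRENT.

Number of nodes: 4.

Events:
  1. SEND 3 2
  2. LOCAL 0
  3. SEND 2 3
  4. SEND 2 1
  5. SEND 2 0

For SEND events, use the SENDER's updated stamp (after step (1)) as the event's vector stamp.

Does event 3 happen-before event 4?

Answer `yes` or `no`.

Initial: VV[0]=[0, 0, 0, 0]
Initial: VV[1]=[0, 0, 0, 0]
Initial: VV[2]=[0, 0, 0, 0]
Initial: VV[3]=[0, 0, 0, 0]
Event 1: SEND 3->2: VV[3][3]++ -> VV[3]=[0, 0, 0, 1], msg_vec=[0, 0, 0, 1]; VV[2]=max(VV[2],msg_vec) then VV[2][2]++ -> VV[2]=[0, 0, 1, 1]
Event 2: LOCAL 0: VV[0][0]++ -> VV[0]=[1, 0, 0, 0]
Event 3: SEND 2->3: VV[2][2]++ -> VV[2]=[0, 0, 2, 1], msg_vec=[0, 0, 2, 1]; VV[3]=max(VV[3],msg_vec) then VV[3][3]++ -> VV[3]=[0, 0, 2, 2]
Event 4: SEND 2->1: VV[2][2]++ -> VV[2]=[0, 0, 3, 1], msg_vec=[0, 0, 3, 1]; VV[1]=max(VV[1],msg_vec) then VV[1][1]++ -> VV[1]=[0, 1, 3, 1]
Event 5: SEND 2->0: VV[2][2]++ -> VV[2]=[0, 0, 4, 1], msg_vec=[0, 0, 4, 1]; VV[0]=max(VV[0],msg_vec) then VV[0][0]++ -> VV[0]=[2, 0, 4, 1]
Event 3 stamp: [0, 0, 2, 1]
Event 4 stamp: [0, 0, 3, 1]
[0, 0, 2, 1] <= [0, 0, 3, 1]? True. Equal? False. Happens-before: True

Answer: yes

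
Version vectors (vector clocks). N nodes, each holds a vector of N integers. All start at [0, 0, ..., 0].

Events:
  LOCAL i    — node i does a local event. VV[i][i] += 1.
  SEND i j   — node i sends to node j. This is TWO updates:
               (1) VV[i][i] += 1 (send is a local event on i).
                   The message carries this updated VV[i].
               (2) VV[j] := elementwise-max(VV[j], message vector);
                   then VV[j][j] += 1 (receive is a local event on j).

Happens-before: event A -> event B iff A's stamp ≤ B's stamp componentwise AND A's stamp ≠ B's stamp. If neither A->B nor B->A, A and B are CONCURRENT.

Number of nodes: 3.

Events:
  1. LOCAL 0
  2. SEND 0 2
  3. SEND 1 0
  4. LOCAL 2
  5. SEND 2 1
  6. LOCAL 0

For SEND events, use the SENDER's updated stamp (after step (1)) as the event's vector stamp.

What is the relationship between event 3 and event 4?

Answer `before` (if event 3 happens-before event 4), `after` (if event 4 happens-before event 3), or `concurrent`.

Initial: VV[0]=[0, 0, 0]
Initial: VV[1]=[0, 0, 0]
Initial: VV[2]=[0, 0, 0]
Event 1: LOCAL 0: VV[0][0]++ -> VV[0]=[1, 0, 0]
Event 2: SEND 0->2: VV[0][0]++ -> VV[0]=[2, 0, 0], msg_vec=[2, 0, 0]; VV[2]=max(VV[2],msg_vec) then VV[2][2]++ -> VV[2]=[2, 0, 1]
Event 3: SEND 1->0: VV[1][1]++ -> VV[1]=[0, 1, 0], msg_vec=[0, 1, 0]; VV[0]=max(VV[0],msg_vec) then VV[0][0]++ -> VV[0]=[3, 1, 0]
Event 4: LOCAL 2: VV[2][2]++ -> VV[2]=[2, 0, 2]
Event 5: SEND 2->1: VV[2][2]++ -> VV[2]=[2, 0, 3], msg_vec=[2, 0, 3]; VV[1]=max(VV[1],msg_vec) then VV[1][1]++ -> VV[1]=[2, 2, 3]
Event 6: LOCAL 0: VV[0][0]++ -> VV[0]=[4, 1, 0]
Event 3 stamp: [0, 1, 0]
Event 4 stamp: [2, 0, 2]
[0, 1, 0] <= [2, 0, 2]? False
[2, 0, 2] <= [0, 1, 0]? False
Relation: concurrent

Answer: concurrent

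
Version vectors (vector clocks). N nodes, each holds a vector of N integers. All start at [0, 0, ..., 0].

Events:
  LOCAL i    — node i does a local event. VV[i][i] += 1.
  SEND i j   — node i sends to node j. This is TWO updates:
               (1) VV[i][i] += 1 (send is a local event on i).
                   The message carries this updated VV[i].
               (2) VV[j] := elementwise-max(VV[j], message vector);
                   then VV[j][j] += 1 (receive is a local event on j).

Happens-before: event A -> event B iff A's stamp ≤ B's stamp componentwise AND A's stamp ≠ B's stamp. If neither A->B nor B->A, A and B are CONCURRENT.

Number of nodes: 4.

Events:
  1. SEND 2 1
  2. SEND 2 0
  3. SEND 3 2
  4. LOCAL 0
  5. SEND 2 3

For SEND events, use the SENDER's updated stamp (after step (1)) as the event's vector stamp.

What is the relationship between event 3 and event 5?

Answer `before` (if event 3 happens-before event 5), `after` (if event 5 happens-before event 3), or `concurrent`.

Initial: VV[0]=[0, 0, 0, 0]
Initial: VV[1]=[0, 0, 0, 0]
Initial: VV[2]=[0, 0, 0, 0]
Initial: VV[3]=[0, 0, 0, 0]
Event 1: SEND 2->1: VV[2][2]++ -> VV[2]=[0, 0, 1, 0], msg_vec=[0, 0, 1, 0]; VV[1]=max(VV[1],msg_vec) then VV[1][1]++ -> VV[1]=[0, 1, 1, 0]
Event 2: SEND 2->0: VV[2][2]++ -> VV[2]=[0, 0, 2, 0], msg_vec=[0, 0, 2, 0]; VV[0]=max(VV[0],msg_vec) then VV[0][0]++ -> VV[0]=[1, 0, 2, 0]
Event 3: SEND 3->2: VV[3][3]++ -> VV[3]=[0, 0, 0, 1], msg_vec=[0, 0, 0, 1]; VV[2]=max(VV[2],msg_vec) then VV[2][2]++ -> VV[2]=[0, 0, 3, 1]
Event 4: LOCAL 0: VV[0][0]++ -> VV[0]=[2, 0, 2, 0]
Event 5: SEND 2->3: VV[2][2]++ -> VV[2]=[0, 0, 4, 1], msg_vec=[0, 0, 4, 1]; VV[3]=max(VV[3],msg_vec) then VV[3][3]++ -> VV[3]=[0, 0, 4, 2]
Event 3 stamp: [0, 0, 0, 1]
Event 5 stamp: [0, 0, 4, 1]
[0, 0, 0, 1] <= [0, 0, 4, 1]? True
[0, 0, 4, 1] <= [0, 0, 0, 1]? False
Relation: before

Answer: before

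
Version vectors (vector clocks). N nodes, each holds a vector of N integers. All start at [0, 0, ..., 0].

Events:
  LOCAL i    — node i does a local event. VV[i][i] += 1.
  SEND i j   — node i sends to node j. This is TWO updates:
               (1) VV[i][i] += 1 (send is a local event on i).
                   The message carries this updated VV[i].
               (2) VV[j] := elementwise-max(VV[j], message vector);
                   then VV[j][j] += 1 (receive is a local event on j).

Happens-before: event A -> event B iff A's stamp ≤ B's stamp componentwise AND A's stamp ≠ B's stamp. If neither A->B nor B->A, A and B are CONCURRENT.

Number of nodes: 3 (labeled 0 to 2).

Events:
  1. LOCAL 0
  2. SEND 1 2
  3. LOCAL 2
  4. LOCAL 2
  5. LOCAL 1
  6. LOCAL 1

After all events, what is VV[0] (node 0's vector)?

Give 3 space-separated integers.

Answer: 1 0 0

Derivation:
Initial: VV[0]=[0, 0, 0]
Initial: VV[1]=[0, 0, 0]
Initial: VV[2]=[0, 0, 0]
Event 1: LOCAL 0: VV[0][0]++ -> VV[0]=[1, 0, 0]
Event 2: SEND 1->2: VV[1][1]++ -> VV[1]=[0, 1, 0], msg_vec=[0, 1, 0]; VV[2]=max(VV[2],msg_vec) then VV[2][2]++ -> VV[2]=[0, 1, 1]
Event 3: LOCAL 2: VV[2][2]++ -> VV[2]=[0, 1, 2]
Event 4: LOCAL 2: VV[2][2]++ -> VV[2]=[0, 1, 3]
Event 5: LOCAL 1: VV[1][1]++ -> VV[1]=[0, 2, 0]
Event 6: LOCAL 1: VV[1][1]++ -> VV[1]=[0, 3, 0]
Final vectors: VV[0]=[1, 0, 0]; VV[1]=[0, 3, 0]; VV[2]=[0, 1, 3]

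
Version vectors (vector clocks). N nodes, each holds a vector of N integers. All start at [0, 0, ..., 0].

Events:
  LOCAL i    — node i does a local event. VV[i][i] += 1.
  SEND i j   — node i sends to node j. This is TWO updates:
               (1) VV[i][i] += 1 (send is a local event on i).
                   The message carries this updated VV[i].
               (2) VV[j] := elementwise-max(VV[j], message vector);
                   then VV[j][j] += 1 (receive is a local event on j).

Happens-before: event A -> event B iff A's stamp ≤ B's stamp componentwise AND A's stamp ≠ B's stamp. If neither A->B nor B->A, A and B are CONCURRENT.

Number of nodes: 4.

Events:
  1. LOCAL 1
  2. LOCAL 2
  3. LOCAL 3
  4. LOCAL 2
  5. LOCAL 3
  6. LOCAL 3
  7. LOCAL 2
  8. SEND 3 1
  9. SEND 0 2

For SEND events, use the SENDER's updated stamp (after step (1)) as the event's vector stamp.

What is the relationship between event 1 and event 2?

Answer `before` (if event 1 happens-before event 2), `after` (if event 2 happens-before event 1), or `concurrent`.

Initial: VV[0]=[0, 0, 0, 0]
Initial: VV[1]=[0, 0, 0, 0]
Initial: VV[2]=[0, 0, 0, 0]
Initial: VV[3]=[0, 0, 0, 0]
Event 1: LOCAL 1: VV[1][1]++ -> VV[1]=[0, 1, 0, 0]
Event 2: LOCAL 2: VV[2][2]++ -> VV[2]=[0, 0, 1, 0]
Event 3: LOCAL 3: VV[3][3]++ -> VV[3]=[0, 0, 0, 1]
Event 4: LOCAL 2: VV[2][2]++ -> VV[2]=[0, 0, 2, 0]
Event 5: LOCAL 3: VV[3][3]++ -> VV[3]=[0, 0, 0, 2]
Event 6: LOCAL 3: VV[3][3]++ -> VV[3]=[0, 0, 0, 3]
Event 7: LOCAL 2: VV[2][2]++ -> VV[2]=[0, 0, 3, 0]
Event 8: SEND 3->1: VV[3][3]++ -> VV[3]=[0, 0, 0, 4], msg_vec=[0, 0, 0, 4]; VV[1]=max(VV[1],msg_vec) then VV[1][1]++ -> VV[1]=[0, 2, 0, 4]
Event 9: SEND 0->2: VV[0][0]++ -> VV[0]=[1, 0, 0, 0], msg_vec=[1, 0, 0, 0]; VV[2]=max(VV[2],msg_vec) then VV[2][2]++ -> VV[2]=[1, 0, 4, 0]
Event 1 stamp: [0, 1, 0, 0]
Event 2 stamp: [0, 0, 1, 0]
[0, 1, 0, 0] <= [0, 0, 1, 0]? False
[0, 0, 1, 0] <= [0, 1, 0, 0]? False
Relation: concurrent

Answer: concurrent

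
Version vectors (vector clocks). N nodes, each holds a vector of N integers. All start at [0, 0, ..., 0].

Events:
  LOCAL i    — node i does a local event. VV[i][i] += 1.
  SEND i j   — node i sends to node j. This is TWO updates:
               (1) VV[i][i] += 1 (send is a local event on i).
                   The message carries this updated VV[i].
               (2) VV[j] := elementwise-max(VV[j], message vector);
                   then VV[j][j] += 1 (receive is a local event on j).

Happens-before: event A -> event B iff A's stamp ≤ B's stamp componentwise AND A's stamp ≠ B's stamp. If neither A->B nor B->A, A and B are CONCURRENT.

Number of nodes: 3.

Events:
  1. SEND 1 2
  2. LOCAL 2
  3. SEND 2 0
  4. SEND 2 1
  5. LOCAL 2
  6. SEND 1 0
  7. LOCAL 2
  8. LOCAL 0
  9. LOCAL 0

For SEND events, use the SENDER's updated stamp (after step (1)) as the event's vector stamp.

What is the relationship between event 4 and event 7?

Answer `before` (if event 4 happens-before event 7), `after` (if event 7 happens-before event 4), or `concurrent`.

Answer: before

Derivation:
Initial: VV[0]=[0, 0, 0]
Initial: VV[1]=[0, 0, 0]
Initial: VV[2]=[0, 0, 0]
Event 1: SEND 1->2: VV[1][1]++ -> VV[1]=[0, 1, 0], msg_vec=[0, 1, 0]; VV[2]=max(VV[2],msg_vec) then VV[2][2]++ -> VV[2]=[0, 1, 1]
Event 2: LOCAL 2: VV[2][2]++ -> VV[2]=[0, 1, 2]
Event 3: SEND 2->0: VV[2][2]++ -> VV[2]=[0, 1, 3], msg_vec=[0, 1, 3]; VV[0]=max(VV[0],msg_vec) then VV[0][0]++ -> VV[0]=[1, 1, 3]
Event 4: SEND 2->1: VV[2][2]++ -> VV[2]=[0, 1, 4], msg_vec=[0, 1, 4]; VV[1]=max(VV[1],msg_vec) then VV[1][1]++ -> VV[1]=[0, 2, 4]
Event 5: LOCAL 2: VV[2][2]++ -> VV[2]=[0, 1, 5]
Event 6: SEND 1->0: VV[1][1]++ -> VV[1]=[0, 3, 4], msg_vec=[0, 3, 4]; VV[0]=max(VV[0],msg_vec) then VV[0][0]++ -> VV[0]=[2, 3, 4]
Event 7: LOCAL 2: VV[2][2]++ -> VV[2]=[0, 1, 6]
Event 8: LOCAL 0: VV[0][0]++ -> VV[0]=[3, 3, 4]
Event 9: LOCAL 0: VV[0][0]++ -> VV[0]=[4, 3, 4]
Event 4 stamp: [0, 1, 4]
Event 7 stamp: [0, 1, 6]
[0, 1, 4] <= [0, 1, 6]? True
[0, 1, 6] <= [0, 1, 4]? False
Relation: before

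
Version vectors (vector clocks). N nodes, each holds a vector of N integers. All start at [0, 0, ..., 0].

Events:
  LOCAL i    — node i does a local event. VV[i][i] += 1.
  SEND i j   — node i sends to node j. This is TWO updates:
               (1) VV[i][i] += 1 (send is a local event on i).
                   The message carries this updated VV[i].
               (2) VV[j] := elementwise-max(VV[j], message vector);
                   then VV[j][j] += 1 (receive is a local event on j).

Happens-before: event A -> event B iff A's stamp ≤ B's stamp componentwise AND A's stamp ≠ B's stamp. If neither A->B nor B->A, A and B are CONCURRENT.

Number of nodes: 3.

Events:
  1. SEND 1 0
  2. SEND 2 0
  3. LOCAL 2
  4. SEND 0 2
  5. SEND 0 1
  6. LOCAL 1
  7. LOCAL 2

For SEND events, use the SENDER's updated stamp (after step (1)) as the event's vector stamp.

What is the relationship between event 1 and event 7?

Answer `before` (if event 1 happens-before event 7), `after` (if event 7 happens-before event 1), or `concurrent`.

Answer: before

Derivation:
Initial: VV[0]=[0, 0, 0]
Initial: VV[1]=[0, 0, 0]
Initial: VV[2]=[0, 0, 0]
Event 1: SEND 1->0: VV[1][1]++ -> VV[1]=[0, 1, 0], msg_vec=[0, 1, 0]; VV[0]=max(VV[0],msg_vec) then VV[0][0]++ -> VV[0]=[1, 1, 0]
Event 2: SEND 2->0: VV[2][2]++ -> VV[2]=[0, 0, 1], msg_vec=[0, 0, 1]; VV[0]=max(VV[0],msg_vec) then VV[0][0]++ -> VV[0]=[2, 1, 1]
Event 3: LOCAL 2: VV[2][2]++ -> VV[2]=[0, 0, 2]
Event 4: SEND 0->2: VV[0][0]++ -> VV[0]=[3, 1, 1], msg_vec=[3, 1, 1]; VV[2]=max(VV[2],msg_vec) then VV[2][2]++ -> VV[2]=[3, 1, 3]
Event 5: SEND 0->1: VV[0][0]++ -> VV[0]=[4, 1, 1], msg_vec=[4, 1, 1]; VV[1]=max(VV[1],msg_vec) then VV[1][1]++ -> VV[1]=[4, 2, 1]
Event 6: LOCAL 1: VV[1][1]++ -> VV[1]=[4, 3, 1]
Event 7: LOCAL 2: VV[2][2]++ -> VV[2]=[3, 1, 4]
Event 1 stamp: [0, 1, 0]
Event 7 stamp: [3, 1, 4]
[0, 1, 0] <= [3, 1, 4]? True
[3, 1, 4] <= [0, 1, 0]? False
Relation: before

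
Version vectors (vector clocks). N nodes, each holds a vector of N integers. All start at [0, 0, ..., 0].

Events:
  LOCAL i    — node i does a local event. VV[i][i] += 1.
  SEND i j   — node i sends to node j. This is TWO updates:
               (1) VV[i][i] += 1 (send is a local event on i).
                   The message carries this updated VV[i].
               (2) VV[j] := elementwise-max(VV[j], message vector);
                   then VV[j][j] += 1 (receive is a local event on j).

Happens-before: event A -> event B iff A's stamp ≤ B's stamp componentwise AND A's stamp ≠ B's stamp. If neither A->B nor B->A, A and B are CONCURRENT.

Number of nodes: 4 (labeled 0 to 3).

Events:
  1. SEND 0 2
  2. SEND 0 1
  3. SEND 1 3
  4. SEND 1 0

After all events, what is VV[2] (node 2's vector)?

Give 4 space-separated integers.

Initial: VV[0]=[0, 0, 0, 0]
Initial: VV[1]=[0, 0, 0, 0]
Initial: VV[2]=[0, 0, 0, 0]
Initial: VV[3]=[0, 0, 0, 0]
Event 1: SEND 0->2: VV[0][0]++ -> VV[0]=[1, 0, 0, 0], msg_vec=[1, 0, 0, 0]; VV[2]=max(VV[2],msg_vec) then VV[2][2]++ -> VV[2]=[1, 0, 1, 0]
Event 2: SEND 0->1: VV[0][0]++ -> VV[0]=[2, 0, 0, 0], msg_vec=[2, 0, 0, 0]; VV[1]=max(VV[1],msg_vec) then VV[1][1]++ -> VV[1]=[2, 1, 0, 0]
Event 3: SEND 1->3: VV[1][1]++ -> VV[1]=[2, 2, 0, 0], msg_vec=[2, 2, 0, 0]; VV[3]=max(VV[3],msg_vec) then VV[3][3]++ -> VV[3]=[2, 2, 0, 1]
Event 4: SEND 1->0: VV[1][1]++ -> VV[1]=[2, 3, 0, 0], msg_vec=[2, 3, 0, 0]; VV[0]=max(VV[0],msg_vec) then VV[0][0]++ -> VV[0]=[3, 3, 0, 0]
Final vectors: VV[0]=[3, 3, 0, 0]; VV[1]=[2, 3, 0, 0]; VV[2]=[1, 0, 1, 0]; VV[3]=[2, 2, 0, 1]

Answer: 1 0 1 0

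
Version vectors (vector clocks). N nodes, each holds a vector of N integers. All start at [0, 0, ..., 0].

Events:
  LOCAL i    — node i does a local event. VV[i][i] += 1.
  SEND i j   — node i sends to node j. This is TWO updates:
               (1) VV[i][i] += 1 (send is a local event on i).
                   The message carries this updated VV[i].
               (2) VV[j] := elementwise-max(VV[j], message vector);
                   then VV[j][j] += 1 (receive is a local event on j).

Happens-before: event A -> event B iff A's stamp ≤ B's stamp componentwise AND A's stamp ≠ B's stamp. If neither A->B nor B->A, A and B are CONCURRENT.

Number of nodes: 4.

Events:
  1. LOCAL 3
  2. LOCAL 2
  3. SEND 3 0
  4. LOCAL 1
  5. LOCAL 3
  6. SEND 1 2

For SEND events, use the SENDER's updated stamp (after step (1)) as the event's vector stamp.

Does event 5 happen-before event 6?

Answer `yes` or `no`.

Answer: no

Derivation:
Initial: VV[0]=[0, 0, 0, 0]
Initial: VV[1]=[0, 0, 0, 0]
Initial: VV[2]=[0, 0, 0, 0]
Initial: VV[3]=[0, 0, 0, 0]
Event 1: LOCAL 3: VV[3][3]++ -> VV[3]=[0, 0, 0, 1]
Event 2: LOCAL 2: VV[2][2]++ -> VV[2]=[0, 0, 1, 0]
Event 3: SEND 3->0: VV[3][3]++ -> VV[3]=[0, 0, 0, 2], msg_vec=[0, 0, 0, 2]; VV[0]=max(VV[0],msg_vec) then VV[0][0]++ -> VV[0]=[1, 0, 0, 2]
Event 4: LOCAL 1: VV[1][1]++ -> VV[1]=[0, 1, 0, 0]
Event 5: LOCAL 3: VV[3][3]++ -> VV[3]=[0, 0, 0, 3]
Event 6: SEND 1->2: VV[1][1]++ -> VV[1]=[0, 2, 0, 0], msg_vec=[0, 2, 0, 0]; VV[2]=max(VV[2],msg_vec) then VV[2][2]++ -> VV[2]=[0, 2, 2, 0]
Event 5 stamp: [0, 0, 0, 3]
Event 6 stamp: [0, 2, 0, 0]
[0, 0, 0, 3] <= [0, 2, 0, 0]? False. Equal? False. Happens-before: False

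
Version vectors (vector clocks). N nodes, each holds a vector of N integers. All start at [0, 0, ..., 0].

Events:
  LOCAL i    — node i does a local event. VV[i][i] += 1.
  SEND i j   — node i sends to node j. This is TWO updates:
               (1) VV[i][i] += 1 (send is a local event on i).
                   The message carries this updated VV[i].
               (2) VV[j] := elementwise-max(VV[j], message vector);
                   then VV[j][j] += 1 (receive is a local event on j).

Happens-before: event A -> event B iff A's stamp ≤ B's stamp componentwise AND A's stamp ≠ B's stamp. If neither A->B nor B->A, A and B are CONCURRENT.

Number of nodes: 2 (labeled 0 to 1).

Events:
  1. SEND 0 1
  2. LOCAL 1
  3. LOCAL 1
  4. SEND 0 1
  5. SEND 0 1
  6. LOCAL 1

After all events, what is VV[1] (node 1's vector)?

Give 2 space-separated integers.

Initial: VV[0]=[0, 0]
Initial: VV[1]=[0, 0]
Event 1: SEND 0->1: VV[0][0]++ -> VV[0]=[1, 0], msg_vec=[1, 0]; VV[1]=max(VV[1],msg_vec) then VV[1][1]++ -> VV[1]=[1, 1]
Event 2: LOCAL 1: VV[1][1]++ -> VV[1]=[1, 2]
Event 3: LOCAL 1: VV[1][1]++ -> VV[1]=[1, 3]
Event 4: SEND 0->1: VV[0][0]++ -> VV[0]=[2, 0], msg_vec=[2, 0]; VV[1]=max(VV[1],msg_vec) then VV[1][1]++ -> VV[1]=[2, 4]
Event 5: SEND 0->1: VV[0][0]++ -> VV[0]=[3, 0], msg_vec=[3, 0]; VV[1]=max(VV[1],msg_vec) then VV[1][1]++ -> VV[1]=[3, 5]
Event 6: LOCAL 1: VV[1][1]++ -> VV[1]=[3, 6]
Final vectors: VV[0]=[3, 0]; VV[1]=[3, 6]

Answer: 3 6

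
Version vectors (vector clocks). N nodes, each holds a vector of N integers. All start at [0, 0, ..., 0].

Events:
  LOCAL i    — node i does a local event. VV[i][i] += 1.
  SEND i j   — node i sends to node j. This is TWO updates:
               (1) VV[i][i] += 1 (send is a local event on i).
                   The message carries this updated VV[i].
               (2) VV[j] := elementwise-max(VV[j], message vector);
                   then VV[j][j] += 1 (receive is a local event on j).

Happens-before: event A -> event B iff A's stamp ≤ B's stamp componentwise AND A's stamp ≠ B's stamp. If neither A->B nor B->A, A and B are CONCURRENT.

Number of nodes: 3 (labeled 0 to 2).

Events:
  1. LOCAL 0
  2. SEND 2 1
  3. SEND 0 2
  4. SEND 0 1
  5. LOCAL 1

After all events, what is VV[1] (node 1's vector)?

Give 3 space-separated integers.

Initial: VV[0]=[0, 0, 0]
Initial: VV[1]=[0, 0, 0]
Initial: VV[2]=[0, 0, 0]
Event 1: LOCAL 0: VV[0][0]++ -> VV[0]=[1, 0, 0]
Event 2: SEND 2->1: VV[2][2]++ -> VV[2]=[0, 0, 1], msg_vec=[0, 0, 1]; VV[1]=max(VV[1],msg_vec) then VV[1][1]++ -> VV[1]=[0, 1, 1]
Event 3: SEND 0->2: VV[0][0]++ -> VV[0]=[2, 0, 0], msg_vec=[2, 0, 0]; VV[2]=max(VV[2],msg_vec) then VV[2][2]++ -> VV[2]=[2, 0, 2]
Event 4: SEND 0->1: VV[0][0]++ -> VV[0]=[3, 0, 0], msg_vec=[3, 0, 0]; VV[1]=max(VV[1],msg_vec) then VV[1][1]++ -> VV[1]=[3, 2, 1]
Event 5: LOCAL 1: VV[1][1]++ -> VV[1]=[3, 3, 1]
Final vectors: VV[0]=[3, 0, 0]; VV[1]=[3, 3, 1]; VV[2]=[2, 0, 2]

Answer: 3 3 1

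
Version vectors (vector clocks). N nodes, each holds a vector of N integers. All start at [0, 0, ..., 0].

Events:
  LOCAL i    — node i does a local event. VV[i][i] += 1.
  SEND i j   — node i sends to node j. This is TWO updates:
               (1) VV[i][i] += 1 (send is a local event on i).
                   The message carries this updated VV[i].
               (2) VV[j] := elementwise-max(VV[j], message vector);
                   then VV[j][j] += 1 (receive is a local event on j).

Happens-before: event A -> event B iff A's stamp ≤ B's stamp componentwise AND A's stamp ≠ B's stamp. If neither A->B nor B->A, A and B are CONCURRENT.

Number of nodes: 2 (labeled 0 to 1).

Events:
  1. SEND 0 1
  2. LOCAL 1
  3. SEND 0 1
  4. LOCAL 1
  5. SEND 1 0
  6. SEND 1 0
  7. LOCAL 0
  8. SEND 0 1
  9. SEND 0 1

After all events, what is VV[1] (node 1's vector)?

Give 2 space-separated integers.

Initial: VV[0]=[0, 0]
Initial: VV[1]=[0, 0]
Event 1: SEND 0->1: VV[0][0]++ -> VV[0]=[1, 0], msg_vec=[1, 0]; VV[1]=max(VV[1],msg_vec) then VV[1][1]++ -> VV[1]=[1, 1]
Event 2: LOCAL 1: VV[1][1]++ -> VV[1]=[1, 2]
Event 3: SEND 0->1: VV[0][0]++ -> VV[0]=[2, 0], msg_vec=[2, 0]; VV[1]=max(VV[1],msg_vec) then VV[1][1]++ -> VV[1]=[2, 3]
Event 4: LOCAL 1: VV[1][1]++ -> VV[1]=[2, 4]
Event 5: SEND 1->0: VV[1][1]++ -> VV[1]=[2, 5], msg_vec=[2, 5]; VV[0]=max(VV[0],msg_vec) then VV[0][0]++ -> VV[0]=[3, 5]
Event 6: SEND 1->0: VV[1][1]++ -> VV[1]=[2, 6], msg_vec=[2, 6]; VV[0]=max(VV[0],msg_vec) then VV[0][0]++ -> VV[0]=[4, 6]
Event 7: LOCAL 0: VV[0][0]++ -> VV[0]=[5, 6]
Event 8: SEND 0->1: VV[0][0]++ -> VV[0]=[6, 6], msg_vec=[6, 6]; VV[1]=max(VV[1],msg_vec) then VV[1][1]++ -> VV[1]=[6, 7]
Event 9: SEND 0->1: VV[0][0]++ -> VV[0]=[7, 6], msg_vec=[7, 6]; VV[1]=max(VV[1],msg_vec) then VV[1][1]++ -> VV[1]=[7, 8]
Final vectors: VV[0]=[7, 6]; VV[1]=[7, 8]

Answer: 7 8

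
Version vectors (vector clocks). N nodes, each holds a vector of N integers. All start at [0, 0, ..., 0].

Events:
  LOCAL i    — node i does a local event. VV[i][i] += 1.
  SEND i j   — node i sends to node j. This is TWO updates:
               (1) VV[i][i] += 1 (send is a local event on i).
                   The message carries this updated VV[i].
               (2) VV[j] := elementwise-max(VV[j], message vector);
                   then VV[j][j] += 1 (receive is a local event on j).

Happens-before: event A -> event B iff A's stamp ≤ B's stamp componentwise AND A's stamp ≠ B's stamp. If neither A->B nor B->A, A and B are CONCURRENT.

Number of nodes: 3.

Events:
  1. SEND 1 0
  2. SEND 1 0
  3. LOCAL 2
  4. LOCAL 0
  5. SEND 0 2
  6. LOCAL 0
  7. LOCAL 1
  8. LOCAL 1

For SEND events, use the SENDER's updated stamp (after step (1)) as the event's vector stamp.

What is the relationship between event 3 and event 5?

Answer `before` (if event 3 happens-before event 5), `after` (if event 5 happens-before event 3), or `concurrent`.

Initial: VV[0]=[0, 0, 0]
Initial: VV[1]=[0, 0, 0]
Initial: VV[2]=[0, 0, 0]
Event 1: SEND 1->0: VV[1][1]++ -> VV[1]=[0, 1, 0], msg_vec=[0, 1, 0]; VV[0]=max(VV[0],msg_vec) then VV[0][0]++ -> VV[0]=[1, 1, 0]
Event 2: SEND 1->0: VV[1][1]++ -> VV[1]=[0, 2, 0], msg_vec=[0, 2, 0]; VV[0]=max(VV[0],msg_vec) then VV[0][0]++ -> VV[0]=[2, 2, 0]
Event 3: LOCAL 2: VV[2][2]++ -> VV[2]=[0, 0, 1]
Event 4: LOCAL 0: VV[0][0]++ -> VV[0]=[3, 2, 0]
Event 5: SEND 0->2: VV[0][0]++ -> VV[0]=[4, 2, 0], msg_vec=[4, 2, 0]; VV[2]=max(VV[2],msg_vec) then VV[2][2]++ -> VV[2]=[4, 2, 2]
Event 6: LOCAL 0: VV[0][0]++ -> VV[0]=[5, 2, 0]
Event 7: LOCAL 1: VV[1][1]++ -> VV[1]=[0, 3, 0]
Event 8: LOCAL 1: VV[1][1]++ -> VV[1]=[0, 4, 0]
Event 3 stamp: [0, 0, 1]
Event 5 stamp: [4, 2, 0]
[0, 0, 1] <= [4, 2, 0]? False
[4, 2, 0] <= [0, 0, 1]? False
Relation: concurrent

Answer: concurrent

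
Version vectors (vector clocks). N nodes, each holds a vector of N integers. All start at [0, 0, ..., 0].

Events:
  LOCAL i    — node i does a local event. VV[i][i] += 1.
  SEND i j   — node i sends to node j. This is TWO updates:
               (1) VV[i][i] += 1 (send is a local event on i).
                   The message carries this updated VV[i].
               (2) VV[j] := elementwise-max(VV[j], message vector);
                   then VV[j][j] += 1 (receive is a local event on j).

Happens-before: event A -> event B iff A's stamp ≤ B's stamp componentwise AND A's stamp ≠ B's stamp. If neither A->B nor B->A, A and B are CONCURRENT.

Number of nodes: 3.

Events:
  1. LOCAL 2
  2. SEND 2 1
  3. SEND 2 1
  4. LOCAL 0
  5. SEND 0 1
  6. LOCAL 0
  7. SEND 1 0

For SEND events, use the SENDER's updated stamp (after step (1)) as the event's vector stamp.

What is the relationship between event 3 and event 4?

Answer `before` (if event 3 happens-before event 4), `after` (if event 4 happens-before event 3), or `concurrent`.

Answer: concurrent

Derivation:
Initial: VV[0]=[0, 0, 0]
Initial: VV[1]=[0, 0, 0]
Initial: VV[2]=[0, 0, 0]
Event 1: LOCAL 2: VV[2][2]++ -> VV[2]=[0, 0, 1]
Event 2: SEND 2->1: VV[2][2]++ -> VV[2]=[0, 0, 2], msg_vec=[0, 0, 2]; VV[1]=max(VV[1],msg_vec) then VV[1][1]++ -> VV[1]=[0, 1, 2]
Event 3: SEND 2->1: VV[2][2]++ -> VV[2]=[0, 0, 3], msg_vec=[0, 0, 3]; VV[1]=max(VV[1],msg_vec) then VV[1][1]++ -> VV[1]=[0, 2, 3]
Event 4: LOCAL 0: VV[0][0]++ -> VV[0]=[1, 0, 0]
Event 5: SEND 0->1: VV[0][0]++ -> VV[0]=[2, 0, 0], msg_vec=[2, 0, 0]; VV[1]=max(VV[1],msg_vec) then VV[1][1]++ -> VV[1]=[2, 3, 3]
Event 6: LOCAL 0: VV[0][0]++ -> VV[0]=[3, 0, 0]
Event 7: SEND 1->0: VV[1][1]++ -> VV[1]=[2, 4, 3], msg_vec=[2, 4, 3]; VV[0]=max(VV[0],msg_vec) then VV[0][0]++ -> VV[0]=[4, 4, 3]
Event 3 stamp: [0, 0, 3]
Event 4 stamp: [1, 0, 0]
[0, 0, 3] <= [1, 0, 0]? False
[1, 0, 0] <= [0, 0, 3]? False
Relation: concurrent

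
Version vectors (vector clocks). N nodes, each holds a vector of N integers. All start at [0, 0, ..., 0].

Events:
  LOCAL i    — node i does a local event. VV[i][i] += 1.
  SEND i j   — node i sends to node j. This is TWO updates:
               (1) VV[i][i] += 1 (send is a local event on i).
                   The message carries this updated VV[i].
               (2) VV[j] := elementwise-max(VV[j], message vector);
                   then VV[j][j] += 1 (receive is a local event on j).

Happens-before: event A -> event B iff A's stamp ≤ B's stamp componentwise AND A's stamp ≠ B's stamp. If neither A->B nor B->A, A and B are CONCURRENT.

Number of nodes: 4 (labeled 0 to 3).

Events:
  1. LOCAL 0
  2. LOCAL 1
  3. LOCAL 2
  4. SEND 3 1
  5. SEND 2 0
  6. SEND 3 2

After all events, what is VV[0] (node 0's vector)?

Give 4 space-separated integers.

Answer: 2 0 2 0

Derivation:
Initial: VV[0]=[0, 0, 0, 0]
Initial: VV[1]=[0, 0, 0, 0]
Initial: VV[2]=[0, 0, 0, 0]
Initial: VV[3]=[0, 0, 0, 0]
Event 1: LOCAL 0: VV[0][0]++ -> VV[0]=[1, 0, 0, 0]
Event 2: LOCAL 1: VV[1][1]++ -> VV[1]=[0, 1, 0, 0]
Event 3: LOCAL 2: VV[2][2]++ -> VV[2]=[0, 0, 1, 0]
Event 4: SEND 3->1: VV[3][3]++ -> VV[3]=[0, 0, 0, 1], msg_vec=[0, 0, 0, 1]; VV[1]=max(VV[1],msg_vec) then VV[1][1]++ -> VV[1]=[0, 2, 0, 1]
Event 5: SEND 2->0: VV[2][2]++ -> VV[2]=[0, 0, 2, 0], msg_vec=[0, 0, 2, 0]; VV[0]=max(VV[0],msg_vec) then VV[0][0]++ -> VV[0]=[2, 0, 2, 0]
Event 6: SEND 3->2: VV[3][3]++ -> VV[3]=[0, 0, 0, 2], msg_vec=[0, 0, 0, 2]; VV[2]=max(VV[2],msg_vec) then VV[2][2]++ -> VV[2]=[0, 0, 3, 2]
Final vectors: VV[0]=[2, 0, 2, 0]; VV[1]=[0, 2, 0, 1]; VV[2]=[0, 0, 3, 2]; VV[3]=[0, 0, 0, 2]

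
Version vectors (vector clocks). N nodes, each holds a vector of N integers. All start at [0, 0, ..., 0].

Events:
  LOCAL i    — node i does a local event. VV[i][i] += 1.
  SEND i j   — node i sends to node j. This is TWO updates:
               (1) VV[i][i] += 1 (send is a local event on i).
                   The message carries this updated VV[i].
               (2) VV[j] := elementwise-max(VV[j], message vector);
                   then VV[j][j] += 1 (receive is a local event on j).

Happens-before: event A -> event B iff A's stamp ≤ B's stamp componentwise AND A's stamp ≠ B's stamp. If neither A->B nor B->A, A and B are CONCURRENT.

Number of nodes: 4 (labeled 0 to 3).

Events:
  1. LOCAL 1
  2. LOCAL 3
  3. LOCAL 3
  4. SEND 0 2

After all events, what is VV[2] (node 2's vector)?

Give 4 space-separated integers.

Answer: 1 0 1 0

Derivation:
Initial: VV[0]=[0, 0, 0, 0]
Initial: VV[1]=[0, 0, 0, 0]
Initial: VV[2]=[0, 0, 0, 0]
Initial: VV[3]=[0, 0, 0, 0]
Event 1: LOCAL 1: VV[1][1]++ -> VV[1]=[0, 1, 0, 0]
Event 2: LOCAL 3: VV[3][3]++ -> VV[3]=[0, 0, 0, 1]
Event 3: LOCAL 3: VV[3][3]++ -> VV[3]=[0, 0, 0, 2]
Event 4: SEND 0->2: VV[0][0]++ -> VV[0]=[1, 0, 0, 0], msg_vec=[1, 0, 0, 0]; VV[2]=max(VV[2],msg_vec) then VV[2][2]++ -> VV[2]=[1, 0, 1, 0]
Final vectors: VV[0]=[1, 0, 0, 0]; VV[1]=[0, 1, 0, 0]; VV[2]=[1, 0, 1, 0]; VV[3]=[0, 0, 0, 2]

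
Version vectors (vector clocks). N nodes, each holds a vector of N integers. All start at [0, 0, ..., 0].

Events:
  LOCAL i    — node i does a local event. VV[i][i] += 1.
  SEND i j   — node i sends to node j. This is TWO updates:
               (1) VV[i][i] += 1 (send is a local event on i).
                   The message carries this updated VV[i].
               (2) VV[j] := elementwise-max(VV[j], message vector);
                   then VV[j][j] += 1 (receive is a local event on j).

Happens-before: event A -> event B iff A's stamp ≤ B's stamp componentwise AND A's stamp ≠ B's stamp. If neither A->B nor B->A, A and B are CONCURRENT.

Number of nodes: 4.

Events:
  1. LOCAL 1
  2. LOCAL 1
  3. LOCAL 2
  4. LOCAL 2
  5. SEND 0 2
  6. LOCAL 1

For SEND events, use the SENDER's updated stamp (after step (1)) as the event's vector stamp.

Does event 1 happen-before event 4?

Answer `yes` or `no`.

Initial: VV[0]=[0, 0, 0, 0]
Initial: VV[1]=[0, 0, 0, 0]
Initial: VV[2]=[0, 0, 0, 0]
Initial: VV[3]=[0, 0, 0, 0]
Event 1: LOCAL 1: VV[1][1]++ -> VV[1]=[0, 1, 0, 0]
Event 2: LOCAL 1: VV[1][1]++ -> VV[1]=[0, 2, 0, 0]
Event 3: LOCAL 2: VV[2][2]++ -> VV[2]=[0, 0, 1, 0]
Event 4: LOCAL 2: VV[2][2]++ -> VV[2]=[0, 0, 2, 0]
Event 5: SEND 0->2: VV[0][0]++ -> VV[0]=[1, 0, 0, 0], msg_vec=[1, 0, 0, 0]; VV[2]=max(VV[2],msg_vec) then VV[2][2]++ -> VV[2]=[1, 0, 3, 0]
Event 6: LOCAL 1: VV[1][1]++ -> VV[1]=[0, 3, 0, 0]
Event 1 stamp: [0, 1, 0, 0]
Event 4 stamp: [0, 0, 2, 0]
[0, 1, 0, 0] <= [0, 0, 2, 0]? False. Equal? False. Happens-before: False

Answer: no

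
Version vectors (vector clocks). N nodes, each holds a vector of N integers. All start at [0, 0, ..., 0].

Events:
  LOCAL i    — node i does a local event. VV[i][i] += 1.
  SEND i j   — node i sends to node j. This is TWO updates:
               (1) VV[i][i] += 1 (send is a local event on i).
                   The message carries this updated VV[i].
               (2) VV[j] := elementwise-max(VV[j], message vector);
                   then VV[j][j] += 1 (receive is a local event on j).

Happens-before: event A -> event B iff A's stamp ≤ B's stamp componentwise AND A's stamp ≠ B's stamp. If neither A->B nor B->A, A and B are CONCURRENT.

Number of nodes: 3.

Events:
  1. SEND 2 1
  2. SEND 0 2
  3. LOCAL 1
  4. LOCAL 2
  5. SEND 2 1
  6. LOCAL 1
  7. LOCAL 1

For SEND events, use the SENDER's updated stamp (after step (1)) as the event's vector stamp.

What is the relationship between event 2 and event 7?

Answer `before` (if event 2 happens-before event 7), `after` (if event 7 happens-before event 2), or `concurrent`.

Answer: before

Derivation:
Initial: VV[0]=[0, 0, 0]
Initial: VV[1]=[0, 0, 0]
Initial: VV[2]=[0, 0, 0]
Event 1: SEND 2->1: VV[2][2]++ -> VV[2]=[0, 0, 1], msg_vec=[0, 0, 1]; VV[1]=max(VV[1],msg_vec) then VV[1][1]++ -> VV[1]=[0, 1, 1]
Event 2: SEND 0->2: VV[0][0]++ -> VV[0]=[1, 0, 0], msg_vec=[1, 0, 0]; VV[2]=max(VV[2],msg_vec) then VV[2][2]++ -> VV[2]=[1, 0, 2]
Event 3: LOCAL 1: VV[1][1]++ -> VV[1]=[0, 2, 1]
Event 4: LOCAL 2: VV[2][2]++ -> VV[2]=[1, 0, 3]
Event 5: SEND 2->1: VV[2][2]++ -> VV[2]=[1, 0, 4], msg_vec=[1, 0, 4]; VV[1]=max(VV[1],msg_vec) then VV[1][1]++ -> VV[1]=[1, 3, 4]
Event 6: LOCAL 1: VV[1][1]++ -> VV[1]=[1, 4, 4]
Event 7: LOCAL 1: VV[1][1]++ -> VV[1]=[1, 5, 4]
Event 2 stamp: [1, 0, 0]
Event 7 stamp: [1, 5, 4]
[1, 0, 0] <= [1, 5, 4]? True
[1, 5, 4] <= [1, 0, 0]? False
Relation: before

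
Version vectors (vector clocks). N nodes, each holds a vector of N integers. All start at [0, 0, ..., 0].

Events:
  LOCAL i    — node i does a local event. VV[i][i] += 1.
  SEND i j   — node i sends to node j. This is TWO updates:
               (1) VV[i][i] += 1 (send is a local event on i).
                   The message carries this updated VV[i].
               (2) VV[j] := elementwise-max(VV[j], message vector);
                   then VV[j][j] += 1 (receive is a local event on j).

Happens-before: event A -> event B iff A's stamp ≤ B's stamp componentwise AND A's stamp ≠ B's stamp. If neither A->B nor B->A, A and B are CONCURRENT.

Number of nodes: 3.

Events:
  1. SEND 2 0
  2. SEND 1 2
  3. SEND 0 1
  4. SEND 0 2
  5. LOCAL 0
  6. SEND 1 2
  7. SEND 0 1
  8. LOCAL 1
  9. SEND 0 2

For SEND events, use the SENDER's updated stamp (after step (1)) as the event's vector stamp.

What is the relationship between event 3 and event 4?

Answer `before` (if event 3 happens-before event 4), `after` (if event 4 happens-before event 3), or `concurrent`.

Initial: VV[0]=[0, 0, 0]
Initial: VV[1]=[0, 0, 0]
Initial: VV[2]=[0, 0, 0]
Event 1: SEND 2->0: VV[2][2]++ -> VV[2]=[0, 0, 1], msg_vec=[0, 0, 1]; VV[0]=max(VV[0],msg_vec) then VV[0][0]++ -> VV[0]=[1, 0, 1]
Event 2: SEND 1->2: VV[1][1]++ -> VV[1]=[0, 1, 0], msg_vec=[0, 1, 0]; VV[2]=max(VV[2],msg_vec) then VV[2][2]++ -> VV[2]=[0, 1, 2]
Event 3: SEND 0->1: VV[0][0]++ -> VV[0]=[2, 0, 1], msg_vec=[2, 0, 1]; VV[1]=max(VV[1],msg_vec) then VV[1][1]++ -> VV[1]=[2, 2, 1]
Event 4: SEND 0->2: VV[0][0]++ -> VV[0]=[3, 0, 1], msg_vec=[3, 0, 1]; VV[2]=max(VV[2],msg_vec) then VV[2][2]++ -> VV[2]=[3, 1, 3]
Event 5: LOCAL 0: VV[0][0]++ -> VV[0]=[4, 0, 1]
Event 6: SEND 1->2: VV[1][1]++ -> VV[1]=[2, 3, 1], msg_vec=[2, 3, 1]; VV[2]=max(VV[2],msg_vec) then VV[2][2]++ -> VV[2]=[3, 3, 4]
Event 7: SEND 0->1: VV[0][0]++ -> VV[0]=[5, 0, 1], msg_vec=[5, 0, 1]; VV[1]=max(VV[1],msg_vec) then VV[1][1]++ -> VV[1]=[5, 4, 1]
Event 8: LOCAL 1: VV[1][1]++ -> VV[1]=[5, 5, 1]
Event 9: SEND 0->2: VV[0][0]++ -> VV[0]=[6, 0, 1], msg_vec=[6, 0, 1]; VV[2]=max(VV[2],msg_vec) then VV[2][2]++ -> VV[2]=[6, 3, 5]
Event 3 stamp: [2, 0, 1]
Event 4 stamp: [3, 0, 1]
[2, 0, 1] <= [3, 0, 1]? True
[3, 0, 1] <= [2, 0, 1]? False
Relation: before

Answer: before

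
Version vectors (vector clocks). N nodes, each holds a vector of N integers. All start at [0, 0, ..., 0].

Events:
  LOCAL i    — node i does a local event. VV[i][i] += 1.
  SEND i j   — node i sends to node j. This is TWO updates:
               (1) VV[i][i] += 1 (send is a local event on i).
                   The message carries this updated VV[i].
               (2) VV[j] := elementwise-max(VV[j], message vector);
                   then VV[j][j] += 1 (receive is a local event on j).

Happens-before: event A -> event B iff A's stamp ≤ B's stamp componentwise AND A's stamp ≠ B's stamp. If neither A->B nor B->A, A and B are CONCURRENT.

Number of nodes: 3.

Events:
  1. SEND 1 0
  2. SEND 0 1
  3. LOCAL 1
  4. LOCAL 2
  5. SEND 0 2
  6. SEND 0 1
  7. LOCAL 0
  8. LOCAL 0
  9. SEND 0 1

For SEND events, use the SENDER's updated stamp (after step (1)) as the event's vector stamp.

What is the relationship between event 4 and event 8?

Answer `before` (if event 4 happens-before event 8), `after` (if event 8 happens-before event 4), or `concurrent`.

Answer: concurrent

Derivation:
Initial: VV[0]=[0, 0, 0]
Initial: VV[1]=[0, 0, 0]
Initial: VV[2]=[0, 0, 0]
Event 1: SEND 1->0: VV[1][1]++ -> VV[1]=[0, 1, 0], msg_vec=[0, 1, 0]; VV[0]=max(VV[0],msg_vec) then VV[0][0]++ -> VV[0]=[1, 1, 0]
Event 2: SEND 0->1: VV[0][0]++ -> VV[0]=[2, 1, 0], msg_vec=[2, 1, 0]; VV[1]=max(VV[1],msg_vec) then VV[1][1]++ -> VV[1]=[2, 2, 0]
Event 3: LOCAL 1: VV[1][1]++ -> VV[1]=[2, 3, 0]
Event 4: LOCAL 2: VV[2][2]++ -> VV[2]=[0, 0, 1]
Event 5: SEND 0->2: VV[0][0]++ -> VV[0]=[3, 1, 0], msg_vec=[3, 1, 0]; VV[2]=max(VV[2],msg_vec) then VV[2][2]++ -> VV[2]=[3, 1, 2]
Event 6: SEND 0->1: VV[0][0]++ -> VV[0]=[4, 1, 0], msg_vec=[4, 1, 0]; VV[1]=max(VV[1],msg_vec) then VV[1][1]++ -> VV[1]=[4, 4, 0]
Event 7: LOCAL 0: VV[0][0]++ -> VV[0]=[5, 1, 0]
Event 8: LOCAL 0: VV[0][0]++ -> VV[0]=[6, 1, 0]
Event 9: SEND 0->1: VV[0][0]++ -> VV[0]=[7, 1, 0], msg_vec=[7, 1, 0]; VV[1]=max(VV[1],msg_vec) then VV[1][1]++ -> VV[1]=[7, 5, 0]
Event 4 stamp: [0, 0, 1]
Event 8 stamp: [6, 1, 0]
[0, 0, 1] <= [6, 1, 0]? False
[6, 1, 0] <= [0, 0, 1]? False
Relation: concurrent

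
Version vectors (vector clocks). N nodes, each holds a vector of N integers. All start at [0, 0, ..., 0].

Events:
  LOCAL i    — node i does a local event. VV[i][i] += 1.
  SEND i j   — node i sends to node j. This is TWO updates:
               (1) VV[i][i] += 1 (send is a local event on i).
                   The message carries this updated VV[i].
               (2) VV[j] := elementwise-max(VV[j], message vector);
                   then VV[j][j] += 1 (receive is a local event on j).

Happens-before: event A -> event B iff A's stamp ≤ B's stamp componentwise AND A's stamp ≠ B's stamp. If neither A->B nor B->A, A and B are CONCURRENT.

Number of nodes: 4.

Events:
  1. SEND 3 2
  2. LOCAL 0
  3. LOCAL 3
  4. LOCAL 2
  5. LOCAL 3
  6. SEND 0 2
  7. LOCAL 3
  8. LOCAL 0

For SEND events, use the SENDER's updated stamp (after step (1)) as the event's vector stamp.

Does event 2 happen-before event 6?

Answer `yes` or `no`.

Initial: VV[0]=[0, 0, 0, 0]
Initial: VV[1]=[0, 0, 0, 0]
Initial: VV[2]=[0, 0, 0, 0]
Initial: VV[3]=[0, 0, 0, 0]
Event 1: SEND 3->2: VV[3][3]++ -> VV[3]=[0, 0, 0, 1], msg_vec=[0, 0, 0, 1]; VV[2]=max(VV[2],msg_vec) then VV[2][2]++ -> VV[2]=[0, 0, 1, 1]
Event 2: LOCAL 0: VV[0][0]++ -> VV[0]=[1, 0, 0, 0]
Event 3: LOCAL 3: VV[3][3]++ -> VV[3]=[0, 0, 0, 2]
Event 4: LOCAL 2: VV[2][2]++ -> VV[2]=[0, 0, 2, 1]
Event 5: LOCAL 3: VV[3][3]++ -> VV[3]=[0, 0, 0, 3]
Event 6: SEND 0->2: VV[0][0]++ -> VV[0]=[2, 0, 0, 0], msg_vec=[2, 0, 0, 0]; VV[2]=max(VV[2],msg_vec) then VV[2][2]++ -> VV[2]=[2, 0, 3, 1]
Event 7: LOCAL 3: VV[3][3]++ -> VV[3]=[0, 0, 0, 4]
Event 8: LOCAL 0: VV[0][0]++ -> VV[0]=[3, 0, 0, 0]
Event 2 stamp: [1, 0, 0, 0]
Event 6 stamp: [2, 0, 0, 0]
[1, 0, 0, 0] <= [2, 0, 0, 0]? True. Equal? False. Happens-before: True

Answer: yes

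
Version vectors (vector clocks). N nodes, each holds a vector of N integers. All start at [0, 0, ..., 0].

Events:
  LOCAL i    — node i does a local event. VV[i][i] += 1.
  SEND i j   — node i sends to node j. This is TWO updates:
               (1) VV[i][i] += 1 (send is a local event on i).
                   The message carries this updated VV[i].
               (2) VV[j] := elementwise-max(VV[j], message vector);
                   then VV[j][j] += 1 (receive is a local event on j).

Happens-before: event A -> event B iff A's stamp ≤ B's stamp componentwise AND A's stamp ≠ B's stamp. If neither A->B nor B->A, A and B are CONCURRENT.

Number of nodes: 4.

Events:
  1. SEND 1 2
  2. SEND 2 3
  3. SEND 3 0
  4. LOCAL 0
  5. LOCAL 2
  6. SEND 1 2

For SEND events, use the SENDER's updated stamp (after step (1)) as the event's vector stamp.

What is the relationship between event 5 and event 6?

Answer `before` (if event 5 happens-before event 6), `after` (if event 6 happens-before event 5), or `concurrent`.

Initial: VV[0]=[0, 0, 0, 0]
Initial: VV[1]=[0, 0, 0, 0]
Initial: VV[2]=[0, 0, 0, 0]
Initial: VV[3]=[0, 0, 0, 0]
Event 1: SEND 1->2: VV[1][1]++ -> VV[1]=[0, 1, 0, 0], msg_vec=[0, 1, 0, 0]; VV[2]=max(VV[2],msg_vec) then VV[2][2]++ -> VV[2]=[0, 1, 1, 0]
Event 2: SEND 2->3: VV[2][2]++ -> VV[2]=[0, 1, 2, 0], msg_vec=[0, 1, 2, 0]; VV[3]=max(VV[3],msg_vec) then VV[3][3]++ -> VV[3]=[0, 1, 2, 1]
Event 3: SEND 3->0: VV[3][3]++ -> VV[3]=[0, 1, 2, 2], msg_vec=[0, 1, 2, 2]; VV[0]=max(VV[0],msg_vec) then VV[0][0]++ -> VV[0]=[1, 1, 2, 2]
Event 4: LOCAL 0: VV[0][0]++ -> VV[0]=[2, 1, 2, 2]
Event 5: LOCAL 2: VV[2][2]++ -> VV[2]=[0, 1, 3, 0]
Event 6: SEND 1->2: VV[1][1]++ -> VV[1]=[0, 2, 0, 0], msg_vec=[0, 2, 0, 0]; VV[2]=max(VV[2],msg_vec) then VV[2][2]++ -> VV[2]=[0, 2, 4, 0]
Event 5 stamp: [0, 1, 3, 0]
Event 6 stamp: [0, 2, 0, 0]
[0, 1, 3, 0] <= [0, 2, 0, 0]? False
[0, 2, 0, 0] <= [0, 1, 3, 0]? False
Relation: concurrent

Answer: concurrent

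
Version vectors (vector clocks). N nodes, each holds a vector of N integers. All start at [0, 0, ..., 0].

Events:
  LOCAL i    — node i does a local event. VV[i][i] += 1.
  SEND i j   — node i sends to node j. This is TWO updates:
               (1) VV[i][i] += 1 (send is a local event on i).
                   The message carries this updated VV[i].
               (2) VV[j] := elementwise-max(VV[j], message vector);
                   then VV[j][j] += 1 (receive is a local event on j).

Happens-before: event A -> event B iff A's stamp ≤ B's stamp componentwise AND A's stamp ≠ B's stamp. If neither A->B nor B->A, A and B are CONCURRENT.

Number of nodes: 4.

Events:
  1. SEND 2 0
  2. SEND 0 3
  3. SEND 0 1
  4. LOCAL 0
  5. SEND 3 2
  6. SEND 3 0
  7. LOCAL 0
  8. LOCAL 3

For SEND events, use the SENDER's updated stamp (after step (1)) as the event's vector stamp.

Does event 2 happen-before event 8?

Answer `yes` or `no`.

Initial: VV[0]=[0, 0, 0, 0]
Initial: VV[1]=[0, 0, 0, 0]
Initial: VV[2]=[0, 0, 0, 0]
Initial: VV[3]=[0, 0, 0, 0]
Event 1: SEND 2->0: VV[2][2]++ -> VV[2]=[0, 0, 1, 0], msg_vec=[0, 0, 1, 0]; VV[0]=max(VV[0],msg_vec) then VV[0][0]++ -> VV[0]=[1, 0, 1, 0]
Event 2: SEND 0->3: VV[0][0]++ -> VV[0]=[2, 0, 1, 0], msg_vec=[2, 0, 1, 0]; VV[3]=max(VV[3],msg_vec) then VV[3][3]++ -> VV[3]=[2, 0, 1, 1]
Event 3: SEND 0->1: VV[0][0]++ -> VV[0]=[3, 0, 1, 0], msg_vec=[3, 0, 1, 0]; VV[1]=max(VV[1],msg_vec) then VV[1][1]++ -> VV[1]=[3, 1, 1, 0]
Event 4: LOCAL 0: VV[0][0]++ -> VV[0]=[4, 0, 1, 0]
Event 5: SEND 3->2: VV[3][3]++ -> VV[3]=[2, 0, 1, 2], msg_vec=[2, 0, 1, 2]; VV[2]=max(VV[2],msg_vec) then VV[2][2]++ -> VV[2]=[2, 0, 2, 2]
Event 6: SEND 3->0: VV[3][3]++ -> VV[3]=[2, 0, 1, 3], msg_vec=[2, 0, 1, 3]; VV[0]=max(VV[0],msg_vec) then VV[0][0]++ -> VV[0]=[5, 0, 1, 3]
Event 7: LOCAL 0: VV[0][0]++ -> VV[0]=[6, 0, 1, 3]
Event 8: LOCAL 3: VV[3][3]++ -> VV[3]=[2, 0, 1, 4]
Event 2 stamp: [2, 0, 1, 0]
Event 8 stamp: [2, 0, 1, 4]
[2, 0, 1, 0] <= [2, 0, 1, 4]? True. Equal? False. Happens-before: True

Answer: yes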